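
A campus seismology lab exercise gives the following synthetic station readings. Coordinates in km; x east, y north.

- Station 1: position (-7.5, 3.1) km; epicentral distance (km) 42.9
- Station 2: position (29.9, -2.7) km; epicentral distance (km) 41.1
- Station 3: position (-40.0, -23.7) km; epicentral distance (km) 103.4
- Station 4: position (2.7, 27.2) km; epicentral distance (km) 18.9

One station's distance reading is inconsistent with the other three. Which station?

Station 3

Solve using three stations at a time. Using Station 1, Station 2, Station 4 (subtract circle equations pairwise → linear system) gives (x, y) ≈ (18.9, 36.9).
Distances from that point to each station vs reported:
  Station 1: calculated 42.9 vs reported 42.9 → residual 0.0 km
  Station 2: calculated 41.1 vs reported 41.1 → residual 0.0 km
  Station 3: calculated 84.5 vs reported 103.4 → residual 18.9 km
  Station 4: calculated 18.9 vs reported 18.9 → residual 0.0 km
Station 1, Station 2, Station 4 are mutually consistent (residuals ≈ 0); Station 3 is off by 18.9 km.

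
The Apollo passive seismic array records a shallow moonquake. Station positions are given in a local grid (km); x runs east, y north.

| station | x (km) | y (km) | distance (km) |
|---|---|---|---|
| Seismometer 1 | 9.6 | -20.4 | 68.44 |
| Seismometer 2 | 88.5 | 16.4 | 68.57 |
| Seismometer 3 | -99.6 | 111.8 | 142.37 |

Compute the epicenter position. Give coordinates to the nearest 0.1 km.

Circle about each station: (x − 9.6)² + (y + 20.4)² = 68.44²; (x − 88.5)² + (y − 16.4)² = 68.57²; (x + 99.6)² + (y − 111.8)² = 142.37².
Subtracting the Seismometer 1 equation from the Seismometer 2 and Seismometer 3 equations removes the quadratic terms:
157.8 x + 73.6 y = 7575.08
-218.4 x + 264.4 y = 6325.90
Solving the 2×2 system: x ≈ 26.6, y ≈ 45.9 km.

x ≈ 26.6 km, y ≈ 45.9 km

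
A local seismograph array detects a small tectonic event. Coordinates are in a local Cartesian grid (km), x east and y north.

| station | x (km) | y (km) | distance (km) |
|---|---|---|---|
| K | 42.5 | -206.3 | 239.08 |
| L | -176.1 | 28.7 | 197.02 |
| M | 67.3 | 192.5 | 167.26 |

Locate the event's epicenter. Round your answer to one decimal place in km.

Circle about each station: (x − 42.5)² + (y + 206.3)² = 239.08²; (x + 176.1)² + (y − 28.7)² = 197.02²; (x − 67.3)² + (y − 192.5)² = 167.26².
Subtracting the K equation from the L and M equations removes the quadratic terms:
-437.2 x + 470.0 y = 5811.33
49.6 x + 797.6 y = 26402.94
Solving the 2×2 system: x ≈ 20.9, y ≈ 31.8 km.

x ≈ 20.9 km, y ≈ 31.8 km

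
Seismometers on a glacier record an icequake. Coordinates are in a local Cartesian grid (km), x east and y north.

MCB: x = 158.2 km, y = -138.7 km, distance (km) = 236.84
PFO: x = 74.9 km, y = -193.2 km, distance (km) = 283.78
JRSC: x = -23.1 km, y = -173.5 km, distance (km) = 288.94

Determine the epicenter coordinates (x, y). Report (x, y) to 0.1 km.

x ≈ 95.9 km, y ≈ 89.8 km

Circle about each station: (x − 158.2)² + (y + 138.7)² = 236.84²; (x − 74.9)² + (y + 193.2)² = 283.78²; (x + 23.1)² + (y + 173.5)² = 288.94².
Subtracting pairs of circle equations eliminates x²+y² and gives linear equations (the radical axes):
-166.6 x − 109.0 y = -25766.58
-362.6 x − 69.6 y = -41022.21
Solving the 2×2 system: x ≈ 95.9, y ≈ 89.8 km.
Check against MCB (with the unrounded x, y): √((x − 158.2)²+(y + 138.7)²) = 236.87 ≈ 236.84 km. ✓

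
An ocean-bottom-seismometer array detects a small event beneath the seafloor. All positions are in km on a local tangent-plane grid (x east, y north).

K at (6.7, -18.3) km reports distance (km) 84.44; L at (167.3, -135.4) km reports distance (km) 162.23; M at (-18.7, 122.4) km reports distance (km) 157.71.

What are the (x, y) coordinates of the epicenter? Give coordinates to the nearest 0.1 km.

(87.6, 5.9)

Circle about each station: (x − 6.7)² + (y + 18.3)² = 84.44²; (x − 167.3)² + (y + 135.4)² = 162.23²; (x + 18.7)² + (y − 122.4)² = 157.71².
Subtracting the K equation from the L and M equations removes the quadratic terms:
321.2 x − 234.2 y = 26754.21
-50.8 x + 281.4 y = -2790.66
Solving the 2×2 system: x ≈ 87.6, y ≈ 5.9 km.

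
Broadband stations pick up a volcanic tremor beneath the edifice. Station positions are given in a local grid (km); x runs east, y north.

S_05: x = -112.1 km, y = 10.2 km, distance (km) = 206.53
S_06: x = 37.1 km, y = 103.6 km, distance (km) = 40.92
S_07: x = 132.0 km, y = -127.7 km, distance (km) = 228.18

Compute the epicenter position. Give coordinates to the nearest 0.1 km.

76.8 km east, 93.7 km north

Circle about each station: (x + 112.1)² + (y − 10.2)² = 206.53²; (x − 37.1)² + (y − 103.6)² = 40.92²; (x − 132.0)² + (y + 127.7)² = 228.18².
Subtracting the S_05 equation from the S_06 and S_07 equations removes the quadratic terms:
298.4 x + 186.8 y = 40419.11
488.2 x − 275.8 y = 11649.37
Solving the 2×2 system: x ≈ 76.8, y ≈ 93.7 km.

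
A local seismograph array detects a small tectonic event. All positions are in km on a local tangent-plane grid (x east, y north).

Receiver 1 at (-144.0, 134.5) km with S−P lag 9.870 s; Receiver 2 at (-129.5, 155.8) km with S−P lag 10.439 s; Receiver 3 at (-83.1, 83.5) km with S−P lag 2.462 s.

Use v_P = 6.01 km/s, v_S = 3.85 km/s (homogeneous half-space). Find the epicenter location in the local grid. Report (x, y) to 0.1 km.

(-64.5, 64.8)

Distance from S−P lag: d = Δt · v_P v_S / (v_P − v_S) = Δt · (6.01·3.85)/(6.01−3.85) ≈ 10.7123·Δt.
So d_Receiver 1 = 105.73, d_Receiver 2 = 111.83, d_Receiver 3 = 26.37 km.
Circle about each station: (x + 144.0)² + (y − 134.5)² = 105.73²; (x + 129.5)² + (y − 155.8)² = 111.83²; (x + 83.1)² + (y − 83.5)² = 26.37².
Subtracting pairs of circle equations eliminates x²+y² and gives linear equations (the radical axes):
29.0 x + 42.6 y = 890.52
121.8 x − 102.0 y = -14464.93
Solving the 2×2 system: x ≈ -64.5, y ≈ 64.8 km.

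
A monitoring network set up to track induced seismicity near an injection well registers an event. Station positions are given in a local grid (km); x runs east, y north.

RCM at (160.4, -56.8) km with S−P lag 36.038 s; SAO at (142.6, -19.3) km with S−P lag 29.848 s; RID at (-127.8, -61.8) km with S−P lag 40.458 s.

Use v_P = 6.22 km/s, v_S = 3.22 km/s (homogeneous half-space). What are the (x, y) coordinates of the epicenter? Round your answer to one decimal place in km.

x ≈ 38.8 km, y ≈ 150.8 km

Distance from S−P lag: d = Δt · v_P v_S / (v_P − v_S) = Δt · (6.22·3.22)/(6.22−3.22) ≈ 6.6761·Δt.
So d_RCM = 240.59, d_SAO = 199.27, d_RID = 270.10 km.
Circle about each station: (x − 160.4)² + (y + 56.8)² = 240.59²; (x − 142.6)² + (y + 19.3)² = 199.27²; (x + 127.8)² + (y + 61.8)² = 270.10².
Subtracting the RCM equation from the SAO and RID equations removes the quadratic terms:
-35.6 x + 75.0 y = 9927.87
-576.4 x − 10.0 y = -23872.78
Solving the 2×2 system: x ≈ 38.8, y ≈ 150.8 km.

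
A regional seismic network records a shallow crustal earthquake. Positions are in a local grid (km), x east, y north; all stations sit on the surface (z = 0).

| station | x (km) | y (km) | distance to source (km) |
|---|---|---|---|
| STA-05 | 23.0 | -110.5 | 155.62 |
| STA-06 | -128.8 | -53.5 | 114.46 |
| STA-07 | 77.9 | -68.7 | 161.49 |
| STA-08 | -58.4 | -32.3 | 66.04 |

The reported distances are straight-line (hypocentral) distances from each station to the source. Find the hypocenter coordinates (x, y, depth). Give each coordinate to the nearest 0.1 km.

x ≈ -50.8 km, y ≈ 21.1 km, depth ≈ 38.1 km

Each station gives a sphere (x−x_i)² + (y−y_i)² + z² = d_i² (stations at z=0).
Subtracting the STA-05 sphere from STA-06 and STA-07: z² cancels, leaving linear equations in x and y:
-303.6 x + 114.0 y = 17828.93
109.8 x + 83.6 y = -3812.59
Solving: x ≈ -50.798, y ≈ 21.112 km (keep extra digits for the depth step; rounded: -50.8, 21.1).
Then from the STA-05 sphere: z² = 155.62² − (x − 23.0)² − (y + 110.5)² with x = -50.798, y = 21.112, so z ≈ 38.075 ≈ 38.1 km.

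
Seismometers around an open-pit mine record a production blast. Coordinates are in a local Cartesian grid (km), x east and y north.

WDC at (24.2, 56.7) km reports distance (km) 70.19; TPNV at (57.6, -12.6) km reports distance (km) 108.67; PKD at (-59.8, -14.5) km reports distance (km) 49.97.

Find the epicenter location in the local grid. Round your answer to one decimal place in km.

x ≈ -41.5 km, y ≈ 32.0 km

Circle about each station: (x − 24.2)² + (y − 56.7)² = 70.19²; (x − 57.6)² + (y + 12.6)² = 108.67²; (x + 59.8)² + (y + 14.5)² = 49.97².
Subtracting pairs of circle equations eliminates x²+y² and gives linear equations (the radical axes):
66.8 x − 138.6 y = -7206.54
-168.0 x − 142.4 y = 2415.40
Solving the 2×2 system: x ≈ -41.5, y ≈ 32.0 km.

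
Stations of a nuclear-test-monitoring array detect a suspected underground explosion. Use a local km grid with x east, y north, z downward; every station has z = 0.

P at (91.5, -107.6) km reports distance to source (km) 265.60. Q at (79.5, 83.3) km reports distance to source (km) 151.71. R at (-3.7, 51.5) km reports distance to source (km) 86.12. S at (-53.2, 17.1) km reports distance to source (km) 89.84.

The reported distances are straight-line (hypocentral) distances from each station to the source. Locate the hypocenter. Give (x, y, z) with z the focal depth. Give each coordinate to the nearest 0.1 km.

Each station gives a sphere (x−x_i)² + (y−y_i)² + z² = d_i² (stations at z=0).
Subtracting the P sphere from Q and R: z² cancels, leaving linear equations in x and y:
-24.0 x + 381.8 y = 40836.57
-190.4 x + 318.2 y = 45842.64
Solving: x ≈ -69.300, y ≈ 102.602 km (keep extra digits for the depth step; rounded: -69.3, 102.6).
Then from the P sphere: z² = 265.60² − (x − 91.5)² − (y + 107.6)² with x = -69.300, y = 102.602, so z ≈ 22.402 ≈ 22.4 km.

(-69.3, 102.6, 22.4)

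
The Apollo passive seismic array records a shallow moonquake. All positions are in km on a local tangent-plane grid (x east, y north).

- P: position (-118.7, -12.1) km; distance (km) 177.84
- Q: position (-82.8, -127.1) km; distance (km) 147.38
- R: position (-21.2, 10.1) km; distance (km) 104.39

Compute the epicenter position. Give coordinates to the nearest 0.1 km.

Circle about each station: (x + 118.7)² + (y + 12.1)² = 177.84²; (x + 82.8)² + (y + 127.1)² = 147.38²; (x + 21.2)² + (y − 10.1)² = 104.39².
Subtracting pairs of circle equations eliminates x²+y² and gives linear equations (the radical axes):
71.8 x − 230.0 y = 18680.35
195.0 x + 44.4 y = 7045.14
Solving the 2×2 system: x ≈ 51.0, y ≈ -65.3 km.

x ≈ 51.0 km, y ≈ -65.3 km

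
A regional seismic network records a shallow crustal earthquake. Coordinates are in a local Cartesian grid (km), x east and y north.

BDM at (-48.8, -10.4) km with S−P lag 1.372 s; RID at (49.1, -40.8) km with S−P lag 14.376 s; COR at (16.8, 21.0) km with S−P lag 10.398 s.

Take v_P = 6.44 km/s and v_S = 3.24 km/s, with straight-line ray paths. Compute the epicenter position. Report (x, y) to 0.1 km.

(-40.9, -14.6)

Distance from S−P lag: d = Δt · v_P v_S / (v_P − v_S) = Δt · (6.44·3.24)/(6.44−3.24) ≈ 6.5205·Δt.
So d_BDM = 8.95, d_RID = 93.74, d_COR = 67.80 km.
Circle about each station: (x + 48.8)² + (y + 10.4)² = 8.95²; (x − 49.1)² + (y + 40.8)² = 93.74²; (x − 16.8)² + (y − 21.0)² = 67.80².
Subtracting pairs of circle equations eliminates x²+y² and gives linear equations (the radical axes):
195.8 x − 60.8 y = -7121.24
131.2 x + 62.8 y = -6283.10
Solving the 2×2 system: x ≈ -40.9, y ≈ -14.6 km.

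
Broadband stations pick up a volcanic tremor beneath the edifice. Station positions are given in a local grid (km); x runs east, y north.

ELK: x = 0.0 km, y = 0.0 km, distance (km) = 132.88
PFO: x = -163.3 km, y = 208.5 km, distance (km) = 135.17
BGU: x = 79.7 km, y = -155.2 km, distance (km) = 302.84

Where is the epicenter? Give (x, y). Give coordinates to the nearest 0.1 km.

Circle about each station: x² + y² = 132.88²; (x + 163.3)² + (y − 208.5)² = 135.17²; (x − 79.7)² + (y + 155.2)² = 302.84².
Subtracting the ELK equation from the PFO and BGU equations removes the quadratic terms:
-326.6 x + 417.0 y = 69525.31
159.4 x − 310.4 y = -43615.84
Solving the 2×2 system: x ≈ -97.2, y ≈ 90.6 km.

x ≈ -97.2 km, y ≈ 90.6 km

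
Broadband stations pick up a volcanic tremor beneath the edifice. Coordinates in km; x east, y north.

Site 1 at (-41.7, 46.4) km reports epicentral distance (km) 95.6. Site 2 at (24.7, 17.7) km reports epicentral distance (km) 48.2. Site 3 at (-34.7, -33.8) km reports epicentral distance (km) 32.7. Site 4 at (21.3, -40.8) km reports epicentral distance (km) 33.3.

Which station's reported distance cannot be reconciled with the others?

Site 1

Solve using three stations at a time. Using Site 2, Site 3, Site 4 (subtract circle equations pairwise → linear system) gives (x, y) ≈ (-4.9, -20.3).
Distances from that point to each station vs reported:
  Site 1: calculated 76.2 vs reported 95.6 → residual 19.4 km
  Site 2: calculated 48.2 vs reported 48.2 → residual 0.0 km
  Site 3: calculated 32.7 vs reported 32.7 → residual 0.0 km
  Site 4: calculated 33.3 vs reported 33.3 → residual 0.0 km
Site 2, Site 3, Site 4 are mutually consistent (residuals ≈ 0); Site 1 is off by 19.4 km.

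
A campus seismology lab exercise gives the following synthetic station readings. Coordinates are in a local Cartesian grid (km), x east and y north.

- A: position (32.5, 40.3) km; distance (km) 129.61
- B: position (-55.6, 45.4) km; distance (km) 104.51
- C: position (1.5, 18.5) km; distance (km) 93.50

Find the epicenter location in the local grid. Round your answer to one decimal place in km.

x ≈ -50.8 km, y ≈ -59.0 km

Circle about each station: (x − 32.5)² + (y − 40.3)² = 129.61²; (x + 55.6)² + (y − 45.4)² = 104.51²; (x − 1.5)² + (y − 18.5)² = 93.50².
Subtracting pairs of circle equations eliminates x²+y² and gives linear equations (the radical axes):
-176.2 x + 10.2 y = 8348.59
-62.0 x − 43.6 y = 5720.66
Solving the 2×2 system: x ≈ -50.8, y ≈ -59.0 km.
Check against A (with the unrounded x, y): √((x − 32.5)²+(y − 40.3)²) = 129.59 ≈ 129.61 km. ✓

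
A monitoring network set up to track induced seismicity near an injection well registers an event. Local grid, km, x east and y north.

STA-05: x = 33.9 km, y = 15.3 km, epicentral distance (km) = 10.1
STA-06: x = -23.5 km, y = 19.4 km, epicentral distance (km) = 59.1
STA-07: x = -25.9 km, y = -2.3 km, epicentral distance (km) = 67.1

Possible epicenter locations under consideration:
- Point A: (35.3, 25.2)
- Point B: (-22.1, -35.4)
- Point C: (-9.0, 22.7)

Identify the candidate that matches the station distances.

Point A

For each candidate, compare |candidate − station| to the reported distance:
Point A: residuals STA-05 0.1, STA-06 0.0, STA-07 0.0 → max 0.1 km
Point B: residuals STA-05 65.4, STA-06 4.3, STA-07 33.8 → max 65.4 km
Point C: residuals STA-05 33.4, STA-06 44.2, STA-07 36.9 → max 44.2 km
Only Point A has all residuals ≈ 0.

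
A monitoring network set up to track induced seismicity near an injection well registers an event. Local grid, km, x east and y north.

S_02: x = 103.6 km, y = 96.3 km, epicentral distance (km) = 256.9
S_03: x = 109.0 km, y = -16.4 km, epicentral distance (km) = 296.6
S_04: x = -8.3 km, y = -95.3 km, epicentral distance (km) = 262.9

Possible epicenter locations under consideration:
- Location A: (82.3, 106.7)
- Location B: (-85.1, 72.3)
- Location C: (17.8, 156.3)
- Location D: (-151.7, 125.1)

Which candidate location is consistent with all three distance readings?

Location D

For each candidate, compare |candidate − station| to the reported distance:
Location A: residuals S_02 233.2, S_03 170.6, S_04 41.5 → max 233.2 km
Location B: residuals S_02 66.7, S_03 83.2, S_04 78.5 → max 83.2 km
Location C: residuals S_02 152.2, S_03 101.3, S_04 9.9 → max 152.2 km
Location D: residuals S_02 0.0, S_03 0.0, S_04 0.0 → max 0.0 km
Only Location D has all residuals ≈ 0.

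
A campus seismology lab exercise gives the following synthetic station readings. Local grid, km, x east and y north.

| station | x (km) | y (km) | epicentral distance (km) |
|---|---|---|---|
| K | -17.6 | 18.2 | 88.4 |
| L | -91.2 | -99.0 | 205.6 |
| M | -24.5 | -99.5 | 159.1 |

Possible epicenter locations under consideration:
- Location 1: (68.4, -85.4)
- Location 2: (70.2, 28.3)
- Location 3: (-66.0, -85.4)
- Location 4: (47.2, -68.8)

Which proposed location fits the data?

For each candidate, compare |candidate − station| to the reported distance:
Location 1: residuals K 46.2, L 45.4, M 65.1 → max 65.1 km
Location 2: residuals K 0.0, L 0.0, M 0.0 → max 0.0 km
Location 3: residuals K 25.9, L 177.0, M 115.3 → max 177.0 km
Location 4: residuals K 20.1, L 63.9, M 81.1 → max 81.1 km
Only Location 2 has all residuals ≈ 0.

Location 2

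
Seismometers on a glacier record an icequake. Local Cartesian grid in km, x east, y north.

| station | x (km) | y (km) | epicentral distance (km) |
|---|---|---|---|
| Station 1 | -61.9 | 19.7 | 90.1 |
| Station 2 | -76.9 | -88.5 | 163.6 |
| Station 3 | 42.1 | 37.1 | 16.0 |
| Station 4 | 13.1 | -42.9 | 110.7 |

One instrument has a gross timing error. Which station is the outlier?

Solve using three stations at a time. Using Station 1, Station 2, Station 3 (subtract circle equations pairwise → linear system) gives (x, y) ≈ (26.2, 38.5).
Distances from that point to each station vs reported:
  Station 1: calculated 90.1 vs reported 90.1 → residual 0.0 km
  Station 2: calculated 163.6 vs reported 163.6 → residual 0.0 km
  Station 3: calculated 16.0 vs reported 16.0 → residual 0.0 km
  Station 4: calculated 82.5 vs reported 110.7 → residual 28.2 km
Station 1, Station 2, Station 3 are mutually consistent (residuals ≈ 0); Station 4 is off by 28.2 km.

Station 4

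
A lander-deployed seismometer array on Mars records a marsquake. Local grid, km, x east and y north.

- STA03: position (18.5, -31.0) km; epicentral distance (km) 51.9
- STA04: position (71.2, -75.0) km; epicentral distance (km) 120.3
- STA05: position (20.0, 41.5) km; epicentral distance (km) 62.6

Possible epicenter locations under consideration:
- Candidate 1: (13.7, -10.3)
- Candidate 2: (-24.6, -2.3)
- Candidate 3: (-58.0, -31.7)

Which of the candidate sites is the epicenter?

For each candidate, compare |candidate − station| to the reported distance:
Candidate 1: residuals STA03 30.7, STA04 33.7, STA05 10.4 → max 33.7 km
Candidate 2: residuals STA03 0.1, STA04 0.0, STA05 0.1 → max 0.1 km
Candidate 3: residuals STA03 24.6, STA04 16.0, STA05 44.4 → max 44.4 km
Only Candidate 2 has all residuals ≈ 0.

Candidate 2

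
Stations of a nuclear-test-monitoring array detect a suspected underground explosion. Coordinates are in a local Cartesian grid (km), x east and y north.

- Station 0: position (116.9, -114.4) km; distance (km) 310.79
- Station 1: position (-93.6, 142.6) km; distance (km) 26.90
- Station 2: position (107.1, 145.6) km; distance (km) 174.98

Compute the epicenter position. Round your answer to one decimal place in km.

(-67.6, 135.7)

Circle about each station: (x − 116.9)² + (y + 114.4)² = 310.79²; (x + 93.6)² + (y − 142.6)² = 26.90²; (x − 107.1)² + (y − 145.6)² = 174.98².
Subtracting pairs of circle equations eliminates x²+y² and gives linear equations (the radical axes):
-421.0 x + 514.0 y = 98209.56
-19.6 x + 520.0 y = 71889.22
Solving the 2×2 system: x ≈ -67.6, y ≈ 135.7 km.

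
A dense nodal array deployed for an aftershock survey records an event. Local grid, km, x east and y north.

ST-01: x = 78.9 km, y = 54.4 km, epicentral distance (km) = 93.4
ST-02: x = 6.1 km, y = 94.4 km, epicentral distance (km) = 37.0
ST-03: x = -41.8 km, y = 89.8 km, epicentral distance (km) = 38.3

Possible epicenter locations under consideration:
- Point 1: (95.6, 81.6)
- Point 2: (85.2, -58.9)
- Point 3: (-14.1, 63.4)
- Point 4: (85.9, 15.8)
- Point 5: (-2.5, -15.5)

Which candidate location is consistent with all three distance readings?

For each candidate, compare |candidate − station| to the reported distance:
Point 1: residuals ST-01 61.5, ST-02 53.4, ST-03 99.3 → max 99.3 km
Point 2: residuals ST-01 20.1, ST-02 135.5, ST-03 157.3 → max 157.3 km
Point 3: residuals ST-01 0.0, ST-02 0.0, ST-03 0.0 → max 0.0 km
Point 4: residuals ST-01 54.2, ST-02 75.0, ST-03 109.3 → max 109.3 km
Point 5: residuals ST-01 13.9, ST-02 73.2, ST-03 74.1 → max 74.1 km
Only Point 3 has all residuals ≈ 0.

Point 3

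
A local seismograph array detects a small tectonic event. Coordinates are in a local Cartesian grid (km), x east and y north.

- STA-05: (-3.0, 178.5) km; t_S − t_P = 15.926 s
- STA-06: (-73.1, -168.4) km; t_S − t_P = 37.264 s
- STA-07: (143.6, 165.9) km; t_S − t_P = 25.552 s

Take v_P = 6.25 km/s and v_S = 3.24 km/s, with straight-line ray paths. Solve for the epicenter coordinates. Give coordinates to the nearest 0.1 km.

x ≈ -0.0 km, y ≈ 71.4 km

Distance from S−P lag: d = Δt · v_P v_S / (v_P − v_S) = Δt · (6.25·3.24)/(6.25−3.24) ≈ 6.7276·Δt.
So d_STA-05 = 107.14, d_STA-06 = 250.70, d_STA-07 = 171.90 km.
Circle about each station: (x + 3.0)² + (y − 178.5)² = 107.14²; (x + 73.1)² + (y + 168.4)² = 250.70²; (x − 143.6)² + (y − 165.9)² = 171.90².
Subtracting the STA-05 equation from the STA-06 and STA-07 equations removes the quadratic terms:
-140.2 x − 693.8 y = -49540.59
293.2 x − 25.2 y = -1798.11
Solving the 2×2 system: x ≈ -0.0, y ≈ 71.4 km.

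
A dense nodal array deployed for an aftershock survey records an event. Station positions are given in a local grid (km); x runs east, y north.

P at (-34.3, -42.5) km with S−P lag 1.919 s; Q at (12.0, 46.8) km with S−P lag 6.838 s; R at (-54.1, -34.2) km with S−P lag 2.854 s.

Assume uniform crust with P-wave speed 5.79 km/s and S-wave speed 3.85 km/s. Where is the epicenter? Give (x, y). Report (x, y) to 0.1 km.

Distance from S−P lag: d = Δt · v_P v_S / (v_P − v_S) = Δt · (5.79·3.85)/(5.79−3.85) ≈ 11.4905·Δt.
So d_P = 22.05, d_Q = 78.57, d_R = 32.79 km.
Circle about each station: (x + 34.3)² + (y + 42.5)² = 22.05²; (x − 12.0)² + (y − 46.8)² = 78.57²; (x + 54.1)² + (y + 34.2)² = 32.79².
Subtracting pairs of circle equations eliminates x²+y² and gives linear equations (the radical axes):
92.6 x + 178.6 y = -6335.54
-39.6 x + 16.6 y = 524.73
Solving the 2×2 system: x ≈ -23.1, y ≈ -23.5 km.

(-23.1, -23.5)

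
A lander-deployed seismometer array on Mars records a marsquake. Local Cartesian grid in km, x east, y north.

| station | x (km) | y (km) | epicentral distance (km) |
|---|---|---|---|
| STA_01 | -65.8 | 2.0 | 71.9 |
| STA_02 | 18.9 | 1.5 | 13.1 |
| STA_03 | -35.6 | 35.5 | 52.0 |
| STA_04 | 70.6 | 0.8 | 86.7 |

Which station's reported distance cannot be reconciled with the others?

Solve using three stations at a time. Using STA_01, STA_02, STA_03 (subtract circle equations pairwise → linear system) gives (x, y) ≈ (6.1, 4.4).
Distances from that point to each station vs reported:
  STA_01: calculated 71.9 vs reported 71.9 → residual 0.0 km
  STA_02: calculated 13.1 vs reported 13.1 → residual 0.0 km
  STA_03: calculated 52.0 vs reported 52.0 → residual 0.0 km
  STA_04: calculated 64.6 vs reported 86.7 → residual 22.1 km
STA_01, STA_02, STA_03 are mutually consistent (residuals ≈ 0); STA_04 is off by 22.1 km.

STA_04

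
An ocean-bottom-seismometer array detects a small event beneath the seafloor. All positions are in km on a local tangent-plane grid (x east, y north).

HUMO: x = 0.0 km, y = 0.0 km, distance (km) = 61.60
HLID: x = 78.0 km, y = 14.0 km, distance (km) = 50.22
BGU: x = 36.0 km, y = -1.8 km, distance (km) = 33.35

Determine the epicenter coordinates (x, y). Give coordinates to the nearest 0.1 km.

Circle about each station: x² + y² = 61.60²; (x − 78.0)² + (y − 14.0)² = 50.22²; (x − 36.0)² + (y + 1.8)² = 33.35².
Subtracting the HUMO equation from the HLID and BGU equations removes the quadratic terms:
156.0 x + 28.0 y = 7552.51
72.0 x − 3.6 y = 3981.58
Solving the 2×2 system: x ≈ 53.8, y ≈ -30.0 km.

53.8 km east, -30.0 km north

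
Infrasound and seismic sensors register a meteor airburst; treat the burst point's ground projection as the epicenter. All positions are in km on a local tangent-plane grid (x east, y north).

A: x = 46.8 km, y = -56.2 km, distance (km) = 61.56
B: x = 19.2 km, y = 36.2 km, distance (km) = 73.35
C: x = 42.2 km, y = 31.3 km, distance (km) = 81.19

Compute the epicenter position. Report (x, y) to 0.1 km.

(-9.5, -31.3)

Circle about each station: (x − 46.8)² + (y + 56.2)² = 61.56²; (x − 19.2)² + (y − 36.2)² = 73.35²; (x − 42.2)² + (y − 31.3)² = 81.19².
Subtracting the A equation from the B and C equations removes the quadratic terms:
-55.2 x + 184.8 y = -5260.19
-9.2 x + 175.0 y = -5390.33
Solving the 2×2 system: x ≈ -9.5, y ≈ -31.3 km.
Check against A (with the unrounded x, y): √((x − 46.8)²+(y + 56.2)²) = 61.56 ≈ 61.56 km. ✓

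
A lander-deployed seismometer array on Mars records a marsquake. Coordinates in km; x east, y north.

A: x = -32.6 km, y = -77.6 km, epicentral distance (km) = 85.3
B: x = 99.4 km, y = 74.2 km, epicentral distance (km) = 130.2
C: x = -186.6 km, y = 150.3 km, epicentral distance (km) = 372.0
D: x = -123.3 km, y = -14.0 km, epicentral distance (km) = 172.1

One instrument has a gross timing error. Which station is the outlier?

C

Solve using three stations at a time. Using A, B, D (subtract circle equations pairwise → linear system) gives (x, y) ≈ (46.1, -44.6).
Distances from that point to each station vs reported:
  A: calculated 85.3 vs reported 85.3 → residual 0.0 km
  B: calculated 130.2 vs reported 130.2 → residual 0.0 km
  C: calculated 303.5 vs reported 372.0 → residual 68.5 km
  D: calculated 172.1 vs reported 172.1 → residual 0.0 km
A, B, D are mutually consistent (residuals ≈ 0); C is off by 68.5 km.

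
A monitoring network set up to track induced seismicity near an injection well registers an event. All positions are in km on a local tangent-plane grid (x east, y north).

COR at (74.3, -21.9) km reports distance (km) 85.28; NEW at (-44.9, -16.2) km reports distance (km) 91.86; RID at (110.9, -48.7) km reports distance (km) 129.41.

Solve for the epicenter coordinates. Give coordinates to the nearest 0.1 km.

x ≈ 22.7 km, y ≈ 46.0 km

Circle about each station: (x − 74.3)² + (y + 21.9)² = 85.28²; (x + 44.9)² + (y + 16.2)² = 91.86²; (x − 110.9)² + (y + 48.7)² = 129.41².
Subtracting the COR equation from the NEW and RID equations removes the quadratic terms:
-238.4 x + 11.4 y = -4887.23
73.2 x − 53.6 y = -803.87
Solving the 2×2 system: x ≈ 22.7, y ≈ 46.0 km.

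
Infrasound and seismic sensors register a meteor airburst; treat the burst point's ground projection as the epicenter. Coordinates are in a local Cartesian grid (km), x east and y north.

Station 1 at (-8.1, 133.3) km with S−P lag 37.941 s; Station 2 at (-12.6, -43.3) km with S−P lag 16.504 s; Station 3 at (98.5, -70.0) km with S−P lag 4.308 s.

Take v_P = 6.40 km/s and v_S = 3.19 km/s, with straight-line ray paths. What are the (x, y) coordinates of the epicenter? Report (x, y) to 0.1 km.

Distance from S−P lag: d = Δt · v_P v_S / (v_P − v_S) = Δt · (6.40·3.19)/(6.40−3.19) ≈ 6.3601·Δt.
So d_Station 1 = 241.31, d_Station 2 = 104.97, d_Station 3 = 27.40 km.
Circle about each station: (x + 8.1)² + (y − 133.3)² = 241.31²; (x + 12.6)² + (y + 43.3)² = 104.97²; (x − 98.5)² + (y + 70.0)² = 27.40².
Subtracting the Station 1 equation from the Station 2 and Station 3 equations removes the quadratic terms:
-9.0 x − 353.2 y = 31410.97
213.2 x − 406.6 y = 54247.51
Solving the 2×2 system: x ≈ 80.9, y ≈ -91.0 km.

80.9 km east, -91.0 km north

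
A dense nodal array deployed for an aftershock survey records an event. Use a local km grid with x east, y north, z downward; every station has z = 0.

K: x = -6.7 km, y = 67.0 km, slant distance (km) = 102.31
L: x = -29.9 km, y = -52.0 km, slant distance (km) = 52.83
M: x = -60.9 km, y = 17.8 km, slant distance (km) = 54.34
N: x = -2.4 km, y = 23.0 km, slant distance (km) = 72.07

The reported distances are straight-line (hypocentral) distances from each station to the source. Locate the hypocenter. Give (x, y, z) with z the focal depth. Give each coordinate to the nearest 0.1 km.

(-47.3, -19.1, 37.5)

Each station gives a sphere (x−x_i)² + (y−y_i)² + z² = d_i² (stations at z=0).
Subtracting the K sphere from L and M: z² cancels, leaving linear equations in x and y:
-46.4 x − 238.0 y = 6740.45
-108.4 x − 98.4 y = 7006.26
Solving: x ≈ -47.295, y ≈ -19.101 km (keep extra digits for the depth step; rounded: -47.3, -19.1).
Then from the K sphere: z² = 102.31² − (x + 6.7)² − (y − 67.0)² with x = -47.295, y = -19.101, so z ≈ 37.497 ≈ 37.5 km.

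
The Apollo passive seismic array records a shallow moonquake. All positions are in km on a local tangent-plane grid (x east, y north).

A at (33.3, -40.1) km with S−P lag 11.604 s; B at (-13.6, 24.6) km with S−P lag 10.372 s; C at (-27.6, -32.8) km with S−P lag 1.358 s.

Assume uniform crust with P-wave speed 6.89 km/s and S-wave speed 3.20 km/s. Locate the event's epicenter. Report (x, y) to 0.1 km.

-35.7 km east, -33.3 km north

Distance from S−P lag: d = Δt · v_P v_S / (v_P − v_S) = Δt · (6.89·3.20)/(6.89−3.20) ≈ 5.9751·Δt.
So d_A = 69.33, d_B = 61.97, d_C = 8.11 km.
Circle about each station: (x − 33.3)² + (y + 40.1)² = 69.33²; (x + 13.6)² + (y − 24.6)² = 61.97²; (x + 27.6)² + (y + 32.8)² = 8.11².
Subtracting the A equation from the B and C equations removes the quadratic terms:
-93.8 x + 129.4 y = -960.41
-121.8 x + 14.6 y = 3861.58
Solving the 2×2 system: x ≈ -35.7, y ≈ -33.3 km.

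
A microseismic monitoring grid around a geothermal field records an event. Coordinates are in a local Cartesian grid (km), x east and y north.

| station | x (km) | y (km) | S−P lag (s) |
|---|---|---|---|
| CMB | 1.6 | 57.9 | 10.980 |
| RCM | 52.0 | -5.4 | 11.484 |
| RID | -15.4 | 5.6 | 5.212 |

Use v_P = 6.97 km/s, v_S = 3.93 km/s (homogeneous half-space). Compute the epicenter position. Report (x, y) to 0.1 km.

x ≈ -49.2 km, y ≈ -27.0 km

Distance from S−P lag: d = Δt · v_P v_S / (v_P − v_S) = Δt · (6.97·3.93)/(6.97−3.93) ≈ 9.0106·Δt.
So d_CMB = 98.94, d_RCM = 103.48, d_RID = 46.96 km.
Circle about each station: (x − 1.6)² + (y − 57.9)² = 98.94²; (x − 52.0)² + (y + 5.4)² = 103.48²; (x + 15.4)² + (y − 5.6)² = 46.96².
Subtracting the CMB equation from the RCM and RID equations removes the quadratic terms:
100.8 x − 126.6 y = -1540.80
-34.0 x − 104.6 y = 4497.43
Solving the 2×2 system: x ≈ -49.2, y ≈ -27.0 km.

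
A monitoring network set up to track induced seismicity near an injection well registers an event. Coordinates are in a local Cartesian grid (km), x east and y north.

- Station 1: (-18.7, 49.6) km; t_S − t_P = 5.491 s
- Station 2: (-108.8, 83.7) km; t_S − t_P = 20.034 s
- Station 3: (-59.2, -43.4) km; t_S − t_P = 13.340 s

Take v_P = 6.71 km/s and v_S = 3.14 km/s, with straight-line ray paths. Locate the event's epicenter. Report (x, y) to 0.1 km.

x ≈ -10.3 km, y ≈ 18.3 km

Distance from S−P lag: d = Δt · v_P v_S / (v_P − v_S) = Δt · (6.71·3.14)/(6.71−3.14) ≈ 5.9018·Δt.
So d_Station 1 = 32.41, d_Station 2 = 118.24, d_Station 3 = 78.73 km.
Circle about each station: (x + 18.7)² + (y − 49.6)² = 32.41²; (x + 108.8)² + (y − 83.7)² = 118.24²; (x + 59.2)² + (y + 43.4)² = 78.73².
Subtracting the Station 1 equation from the Station 2 and Station 3 equations removes the quadratic terms:
-180.2 x + 68.2 y = 3102.99
-81.0 x − 186.0 y = -2569.65
Solving the 2×2 system: x ≈ -10.3, y ≈ 18.3 km.
Check against Station 1 (with the unrounded x, y): √((x + 18.7)²+(y − 49.6)²) = 32.41 ≈ 32.41 km. ✓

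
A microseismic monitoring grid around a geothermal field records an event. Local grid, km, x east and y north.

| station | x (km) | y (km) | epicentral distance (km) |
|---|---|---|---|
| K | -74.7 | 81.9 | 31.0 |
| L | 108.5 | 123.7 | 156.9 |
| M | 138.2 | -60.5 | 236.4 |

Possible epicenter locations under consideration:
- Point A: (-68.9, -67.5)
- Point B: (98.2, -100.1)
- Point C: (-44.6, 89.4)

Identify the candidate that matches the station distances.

For each candidate, compare |candidate − station| to the reported distance:
Point A: residuals K 118.5, L 103.9, M 29.2 → max 118.5 km
Point B: residuals K 220.0, L 67.1, M 180.1 → max 220.0 km
Point C: residuals K 0.0, L 0.0, M 0.0 → max 0.0 km
Only Point C has all residuals ≈ 0.

Point C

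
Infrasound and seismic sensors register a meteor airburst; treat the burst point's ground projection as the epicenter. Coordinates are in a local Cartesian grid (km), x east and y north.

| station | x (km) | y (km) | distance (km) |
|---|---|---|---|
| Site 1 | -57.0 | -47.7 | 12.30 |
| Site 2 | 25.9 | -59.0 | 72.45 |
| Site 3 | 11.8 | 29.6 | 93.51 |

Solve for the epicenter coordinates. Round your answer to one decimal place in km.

-45.1 km east, -44.6 km north

Circle about each station: (x + 57.0)² + (y + 47.7)² = 12.30²; (x − 25.9)² + (y + 59.0)² = 72.45²; (x − 11.8)² + (y − 29.6)² = 93.51².
Subtracting pairs of circle equations eliminates x²+y² and gives linear equations (the radical axes):
165.8 x − 22.6 y = -6470.19
137.6 x + 154.6 y = -13101.72
Solving the 2×2 system: x ≈ -45.1, y ≈ -44.6 km.
Check against Site 1 (with the unrounded x, y): √((x + 57.0)²+(y + 47.7)²) = 12.29 ≈ 12.30 km. ✓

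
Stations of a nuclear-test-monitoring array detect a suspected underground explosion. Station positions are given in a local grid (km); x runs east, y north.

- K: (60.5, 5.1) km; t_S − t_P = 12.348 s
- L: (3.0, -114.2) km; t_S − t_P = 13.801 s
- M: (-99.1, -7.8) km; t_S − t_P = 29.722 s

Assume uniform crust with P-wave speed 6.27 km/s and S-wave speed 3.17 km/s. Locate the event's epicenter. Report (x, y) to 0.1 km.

80.5 km east, -71.5 km north

Distance from S−P lag: d = Δt · v_P v_S / (v_P − v_S) = Δt · (6.27·3.17)/(6.27−3.17) ≈ 6.4116·Δt.
So d_K = 79.17, d_L = 88.49, d_M = 190.56 km.
Circle about each station: (x − 60.5)² + (y − 5.1)² = 79.17²; (x − 3.0)² + (y + 114.2)² = 88.49²; (x + 99.1)² + (y + 7.8)² = 190.56².
Subtracting pairs of circle equations eliminates x²+y² and gives linear equations (the radical axes):
-115.0 x − 238.6 y = 7801.79
-319.2 x − 25.8 y = -23849.83
Solving the 2×2 system: x ≈ 80.5, y ≈ -71.5 km.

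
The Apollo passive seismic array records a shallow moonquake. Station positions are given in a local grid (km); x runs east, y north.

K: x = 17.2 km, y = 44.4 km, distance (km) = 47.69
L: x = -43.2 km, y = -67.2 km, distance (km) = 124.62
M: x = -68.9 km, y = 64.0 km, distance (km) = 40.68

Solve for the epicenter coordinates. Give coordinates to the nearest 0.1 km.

Circle about each station: (x − 17.2)² + (y − 44.4)² = 47.69²; (x + 43.2)² + (y + 67.2)² = 124.62²; (x + 68.9)² + (y − 64.0)² = 40.68².
Subtracting the K equation from the L and M equations removes the quadratic terms:
-120.8 x − 223.2 y = -9140.93
-172.2 x + 39.2 y = 7195.48
Solving the 2×2 system: x ≈ -28.9, y ≈ 56.6 km.

-28.9 km east, 56.6 km north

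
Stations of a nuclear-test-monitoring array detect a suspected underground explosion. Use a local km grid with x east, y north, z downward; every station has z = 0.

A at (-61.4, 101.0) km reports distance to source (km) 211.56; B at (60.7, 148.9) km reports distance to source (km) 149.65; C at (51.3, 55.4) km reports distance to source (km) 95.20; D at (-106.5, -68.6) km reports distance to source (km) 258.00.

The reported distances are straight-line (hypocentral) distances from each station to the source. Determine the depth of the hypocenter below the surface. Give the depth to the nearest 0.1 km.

Each station gives a sphere (x−x_i)² + (y−y_i)² + z² = d_i² (stations at z=0).
Subtracting the A sphere from B and C: z² cancels, leaving linear equations in x and y:
244.2 x + 95.8 y = 34247.25
225.4 x − 91.2 y = 27424.48
Solving: x ≈ 131.100, y ≈ 23.305 km (keep extra digits for the depth step; rounded: 131.1, 23.3).
Then from the A sphere: z² = 211.56² − (x + 61.4)² − (y − 101.0)² with x = 131.100, y = 23.305, so z ≈ 40.803 ≈ 40.8 km.

z ≈ 40.8 km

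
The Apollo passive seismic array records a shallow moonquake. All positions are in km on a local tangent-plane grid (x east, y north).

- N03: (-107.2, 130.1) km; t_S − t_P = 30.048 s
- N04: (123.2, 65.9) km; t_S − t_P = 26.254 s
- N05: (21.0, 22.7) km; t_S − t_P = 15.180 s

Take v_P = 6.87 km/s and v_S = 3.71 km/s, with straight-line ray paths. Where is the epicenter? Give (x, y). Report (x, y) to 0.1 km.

-15.4 km east, -94.2 km north

Distance from S−P lag: d = Δt · v_P v_S / (v_P − v_S) = Δt · (6.87·3.71)/(6.87−3.71) ≈ 8.0657·Δt.
So d_N03 = 242.36, d_N04 = 211.76, d_N05 = 122.44 km.
Circle about each station: (x + 107.2)² + (y − 130.1)² = 242.36²; (x − 123.2)² + (y − 65.9)² = 211.76²; (x − 21.0)² + (y − 22.7)² = 122.44².
Subtracting pairs of circle equations eliminates x²+y² and gives linear equations (the radical axes):
460.8 x − 128.4 y = 4999.27
256.4 x − 214.8 y = 16285.26
Solving the 2×2 system: x ≈ -15.4, y ≈ -94.2 km.
Check against N03 (with the unrounded x, y): √((x + 107.2)²+(y − 130.1)²) = 242.36 ≈ 242.36 km. ✓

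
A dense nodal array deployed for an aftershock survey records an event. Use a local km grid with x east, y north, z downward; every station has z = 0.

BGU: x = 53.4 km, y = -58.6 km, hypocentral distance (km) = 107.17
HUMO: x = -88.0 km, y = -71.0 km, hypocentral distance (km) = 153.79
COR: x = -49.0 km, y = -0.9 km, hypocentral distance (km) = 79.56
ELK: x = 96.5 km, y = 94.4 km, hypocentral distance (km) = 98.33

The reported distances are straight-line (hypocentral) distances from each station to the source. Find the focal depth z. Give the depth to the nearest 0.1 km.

Each station gives a sphere (x−x_i)² + (y−y_i)² + z² = d_i² (stations at z=0).
Subtracting the BGU sphere from HUMO and COR: z² cancels, leaving linear equations in x and y:
-282.8 x − 24.8 y = -5666.48
-204.8 x + 115.4 y = 1271.91
Solving: x ≈ 16.502, y ≈ 40.308 km (keep extra digits for the depth step; rounded: 16.5, 40.3).
Then from the BGU sphere: z² = 107.17² − (x − 53.4)² − (y + 58.6)² with x = 16.502, y = 40.308, so z ≈ 18.470 ≈ 18.5 km.

z ≈ 18.5 km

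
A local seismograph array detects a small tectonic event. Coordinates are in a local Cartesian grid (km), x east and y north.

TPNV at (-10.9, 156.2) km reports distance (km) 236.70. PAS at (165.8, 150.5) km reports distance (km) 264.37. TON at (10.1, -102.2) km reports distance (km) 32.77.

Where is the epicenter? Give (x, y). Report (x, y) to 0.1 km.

30.8 km east, -76.8 km north

Circle about each station: (x + 10.9)² + (y − 156.2)² = 236.70²; (x − 165.8)² + (y − 150.5)² = 264.37²; (x − 10.1)² + (y + 102.2)² = 32.77².
Subtracting the TPNV equation from the PAS and TON equations removes the quadratic terms:
353.4 x − 11.4 y = 11758.03
42.0 x − 516.8 y = 40982.62
Solving the 2×2 system: x ≈ 30.8, y ≈ -76.8 km.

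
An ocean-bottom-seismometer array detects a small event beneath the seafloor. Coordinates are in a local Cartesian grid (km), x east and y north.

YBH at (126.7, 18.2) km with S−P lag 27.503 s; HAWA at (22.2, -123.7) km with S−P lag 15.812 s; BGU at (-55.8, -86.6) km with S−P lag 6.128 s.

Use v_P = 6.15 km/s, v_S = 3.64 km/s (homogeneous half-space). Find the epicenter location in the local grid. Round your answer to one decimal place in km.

Distance from S−P lag: d = Δt · v_P v_S / (v_P − v_S) = Δt · (6.15·3.64)/(6.15−3.64) ≈ 8.9187·Δt.
So d_YBH = 245.29, d_HAWA = 141.02, d_BGU = 54.65 km.
Circle about each station: (x − 126.7)² + (y − 18.2)² = 245.29²; (x − 22.2)² + (y + 123.7)² = 141.02²; (x + 55.8)² + (y + 86.6)² = 54.65².
Subtracting the YBH equation from the HAWA and BGU equations removes the quadratic terms:
-209.0 x − 283.8 y = 39690.94
-365.0 x − 209.6 y = 51409.63
Solving the 2×2 system: x ≈ -104.9, y ≈ -62.6 km.
Check against YBH (with the unrounded x, y): √((x − 126.7)²+(y − 18.2)²) = 245.29 ≈ 245.29 km. ✓

(-104.9, -62.6)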